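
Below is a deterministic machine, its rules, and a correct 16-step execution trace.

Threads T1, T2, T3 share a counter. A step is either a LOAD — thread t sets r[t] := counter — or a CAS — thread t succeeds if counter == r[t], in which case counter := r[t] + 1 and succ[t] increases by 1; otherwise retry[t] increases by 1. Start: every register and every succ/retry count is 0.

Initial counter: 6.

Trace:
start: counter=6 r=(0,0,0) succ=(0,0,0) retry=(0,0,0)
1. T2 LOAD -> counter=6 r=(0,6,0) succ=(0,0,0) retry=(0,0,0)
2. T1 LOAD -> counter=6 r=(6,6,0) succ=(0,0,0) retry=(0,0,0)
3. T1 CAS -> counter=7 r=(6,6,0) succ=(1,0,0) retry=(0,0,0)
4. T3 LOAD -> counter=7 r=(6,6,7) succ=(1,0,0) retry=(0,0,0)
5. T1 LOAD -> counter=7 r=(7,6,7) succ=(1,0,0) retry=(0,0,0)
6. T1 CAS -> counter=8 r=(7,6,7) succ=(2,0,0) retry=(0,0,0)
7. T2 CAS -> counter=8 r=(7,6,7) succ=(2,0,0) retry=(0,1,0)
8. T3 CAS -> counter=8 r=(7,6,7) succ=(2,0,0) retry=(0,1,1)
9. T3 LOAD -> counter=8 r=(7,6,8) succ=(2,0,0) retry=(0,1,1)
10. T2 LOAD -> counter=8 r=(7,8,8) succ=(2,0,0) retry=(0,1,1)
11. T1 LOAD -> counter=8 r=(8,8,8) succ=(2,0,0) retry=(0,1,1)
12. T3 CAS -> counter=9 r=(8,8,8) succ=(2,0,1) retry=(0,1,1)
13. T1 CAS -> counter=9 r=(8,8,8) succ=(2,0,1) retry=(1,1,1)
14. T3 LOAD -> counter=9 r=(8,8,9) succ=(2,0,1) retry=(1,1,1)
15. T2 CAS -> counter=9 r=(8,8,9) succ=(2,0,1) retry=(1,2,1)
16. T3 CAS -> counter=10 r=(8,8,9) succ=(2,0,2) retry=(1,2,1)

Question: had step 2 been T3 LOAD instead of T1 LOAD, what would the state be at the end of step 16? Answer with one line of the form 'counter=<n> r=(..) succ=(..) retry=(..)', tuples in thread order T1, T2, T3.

counter=9 r=(7,7,8) succ=(1,0,2) retry=(2,2,1)

(re-executing from step 2 with the substitution; state before step 2: counter=6 r=(0,6,0) succ=(0,0,0) retry=(0,0,0))
2. T3 LOAD -> counter=6 r=(0,6,6) succ=(0,0,0) retry=(0,0,0)
3. T1 CAS -> counter=6 r=(0,6,6) succ=(0,0,0) retry=(1,0,0)
4. T3 LOAD -> counter=6 r=(0,6,6) succ=(0,0,0) retry=(1,0,0)
5. T1 LOAD -> counter=6 r=(6,6,6) succ=(0,0,0) retry=(1,0,0)
6. T1 CAS -> counter=7 r=(6,6,6) succ=(1,0,0) retry=(1,0,0)
7. T2 CAS -> counter=7 r=(6,6,6) succ=(1,0,0) retry=(1,1,0)
8. T3 CAS -> counter=7 r=(6,6,6) succ=(1,0,0) retry=(1,1,1)
9. T3 LOAD -> counter=7 r=(6,6,7) succ=(1,0,0) retry=(1,1,1)
10. T2 LOAD -> counter=7 r=(6,7,7) succ=(1,0,0) retry=(1,1,1)
11. T1 LOAD -> counter=7 r=(7,7,7) succ=(1,0,0) retry=(1,1,1)
12. T3 CAS -> counter=8 r=(7,7,7) succ=(1,0,1) retry=(1,1,1)
13. T1 CAS -> counter=8 r=(7,7,7) succ=(1,0,1) retry=(2,1,1)
14. T3 LOAD -> counter=8 r=(7,7,8) succ=(1,0,1) retry=(2,1,1)
15. T2 CAS -> counter=8 r=(7,7,8) succ=(1,0,1) retry=(2,2,1)
16. T3 CAS -> counter=9 r=(7,7,8) succ=(1,0,2) retry=(2,2,1)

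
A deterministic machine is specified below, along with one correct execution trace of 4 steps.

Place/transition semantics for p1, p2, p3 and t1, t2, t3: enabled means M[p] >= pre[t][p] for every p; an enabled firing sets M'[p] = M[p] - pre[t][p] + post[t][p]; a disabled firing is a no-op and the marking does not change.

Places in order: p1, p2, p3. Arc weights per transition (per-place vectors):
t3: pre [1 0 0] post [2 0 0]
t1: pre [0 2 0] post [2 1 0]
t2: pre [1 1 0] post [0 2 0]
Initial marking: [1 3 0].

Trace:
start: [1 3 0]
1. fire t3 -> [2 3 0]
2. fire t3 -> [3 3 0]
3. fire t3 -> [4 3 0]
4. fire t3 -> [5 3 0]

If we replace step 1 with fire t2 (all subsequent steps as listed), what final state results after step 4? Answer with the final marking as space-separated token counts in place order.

(re-executing from step 1 with the substitution; state before step 1: [1 3 0])
1. fire t2 -> [0 4 0]
2. fire t3 -> [0 4 0]
3. fire t3 -> [0 4 0]
4. fire t3 -> [0 4 0]

0 4 0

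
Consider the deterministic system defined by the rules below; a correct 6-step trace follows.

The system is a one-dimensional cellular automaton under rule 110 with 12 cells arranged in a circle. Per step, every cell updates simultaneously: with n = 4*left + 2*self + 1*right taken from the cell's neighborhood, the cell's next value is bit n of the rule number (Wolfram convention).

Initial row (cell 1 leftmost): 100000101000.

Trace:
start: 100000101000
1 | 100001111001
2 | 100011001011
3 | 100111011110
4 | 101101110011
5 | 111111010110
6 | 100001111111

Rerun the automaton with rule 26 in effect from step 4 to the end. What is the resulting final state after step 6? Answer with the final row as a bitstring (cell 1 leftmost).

(re-executing steps 4..6 under rule 26; state before step 4: 100111011110)
4 | 011100010000
5 | 110010101000
6 | 101100000101

101100000101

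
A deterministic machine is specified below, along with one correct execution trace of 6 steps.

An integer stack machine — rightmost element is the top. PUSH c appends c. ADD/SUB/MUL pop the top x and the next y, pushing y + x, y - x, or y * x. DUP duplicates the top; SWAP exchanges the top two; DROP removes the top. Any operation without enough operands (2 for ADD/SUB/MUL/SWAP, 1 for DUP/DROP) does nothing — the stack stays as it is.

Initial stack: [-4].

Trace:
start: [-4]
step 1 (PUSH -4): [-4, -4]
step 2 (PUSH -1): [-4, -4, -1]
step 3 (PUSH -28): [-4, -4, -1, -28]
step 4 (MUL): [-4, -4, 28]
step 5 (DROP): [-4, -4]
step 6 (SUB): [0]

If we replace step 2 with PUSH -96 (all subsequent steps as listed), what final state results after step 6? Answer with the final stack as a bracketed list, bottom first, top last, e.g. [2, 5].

[0]

(re-executing from step 2 with the substitution; state before step 2: [-4, -4])
step 2 (PUSH -96): [-4, -4, -96]
step 3 (PUSH -28): [-4, -4, -96, -28]
step 4 (MUL): [-4, -4, 2688]
step 5 (DROP): [-4, -4]
step 6 (SUB): [0]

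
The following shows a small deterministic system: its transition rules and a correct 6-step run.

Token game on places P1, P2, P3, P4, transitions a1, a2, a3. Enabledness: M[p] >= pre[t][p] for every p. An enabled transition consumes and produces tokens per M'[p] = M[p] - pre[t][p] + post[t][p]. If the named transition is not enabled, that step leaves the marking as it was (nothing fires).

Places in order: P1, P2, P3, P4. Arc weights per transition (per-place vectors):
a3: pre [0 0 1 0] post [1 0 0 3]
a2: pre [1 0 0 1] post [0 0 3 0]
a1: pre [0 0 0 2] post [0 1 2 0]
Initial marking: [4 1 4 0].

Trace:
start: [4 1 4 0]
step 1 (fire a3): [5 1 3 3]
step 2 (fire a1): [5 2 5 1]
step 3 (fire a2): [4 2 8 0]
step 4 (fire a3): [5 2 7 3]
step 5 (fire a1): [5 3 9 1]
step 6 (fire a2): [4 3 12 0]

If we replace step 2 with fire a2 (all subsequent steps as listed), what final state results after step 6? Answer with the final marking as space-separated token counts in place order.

3 2 13 1

(re-executing from step 2 with the substitution; state before step 2: [5 1 3 3])
step 2 (fire a2): [4 1 6 2]
step 3 (fire a2): [3 1 9 1]
step 4 (fire a3): [4 1 8 4]
step 5 (fire a1): [4 2 10 2]
step 6 (fire a2): [3 2 13 1]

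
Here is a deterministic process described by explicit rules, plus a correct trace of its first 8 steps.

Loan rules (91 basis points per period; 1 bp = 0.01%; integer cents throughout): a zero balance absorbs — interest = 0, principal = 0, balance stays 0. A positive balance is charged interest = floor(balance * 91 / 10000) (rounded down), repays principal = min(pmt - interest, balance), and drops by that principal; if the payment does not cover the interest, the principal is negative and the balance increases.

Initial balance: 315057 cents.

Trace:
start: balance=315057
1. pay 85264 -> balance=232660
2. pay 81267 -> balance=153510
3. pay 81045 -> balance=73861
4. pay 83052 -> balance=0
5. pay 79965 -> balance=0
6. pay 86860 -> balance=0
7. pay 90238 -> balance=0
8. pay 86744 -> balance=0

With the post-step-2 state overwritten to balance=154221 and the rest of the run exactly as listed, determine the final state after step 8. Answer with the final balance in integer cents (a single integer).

state after step 2 := balance=154221
3. pay 81045 -> balance=74579
4. pay 83052 -> balance=0
5. pay 79965 -> balance=0
6. pay 86860 -> balance=0
7. pay 90238 -> balance=0
8. pay 86744 -> balance=0

0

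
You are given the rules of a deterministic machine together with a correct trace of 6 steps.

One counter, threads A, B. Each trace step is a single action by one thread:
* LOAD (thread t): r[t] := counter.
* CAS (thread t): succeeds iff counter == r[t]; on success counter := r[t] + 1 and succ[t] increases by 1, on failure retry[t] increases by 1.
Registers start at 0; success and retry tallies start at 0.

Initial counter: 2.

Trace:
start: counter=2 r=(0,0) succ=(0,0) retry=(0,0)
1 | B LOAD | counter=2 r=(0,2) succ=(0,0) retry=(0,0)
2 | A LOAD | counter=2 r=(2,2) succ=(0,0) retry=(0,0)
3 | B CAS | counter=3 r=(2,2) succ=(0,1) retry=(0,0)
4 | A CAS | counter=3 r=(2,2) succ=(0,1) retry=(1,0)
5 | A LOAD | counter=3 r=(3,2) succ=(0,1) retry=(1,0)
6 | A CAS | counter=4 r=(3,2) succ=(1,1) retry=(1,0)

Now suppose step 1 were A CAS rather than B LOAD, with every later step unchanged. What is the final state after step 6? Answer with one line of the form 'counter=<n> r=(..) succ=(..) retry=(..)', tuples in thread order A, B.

counter=4 r=(3,0) succ=(2,0) retry=(1,1)

(re-executing from step 1 with the substitution; state before step 1: counter=2 r=(0,0) succ=(0,0) retry=(0,0))
1 | A CAS | counter=2 r=(0,0) succ=(0,0) retry=(1,0)
2 | A LOAD | counter=2 r=(2,0) succ=(0,0) retry=(1,0)
3 | B CAS | counter=2 r=(2,0) succ=(0,0) retry=(1,1)
4 | A CAS | counter=3 r=(2,0) succ=(1,0) retry=(1,1)
5 | A LOAD | counter=3 r=(3,0) succ=(1,0) retry=(1,1)
6 | A CAS | counter=4 r=(3,0) succ=(2,0) retry=(1,1)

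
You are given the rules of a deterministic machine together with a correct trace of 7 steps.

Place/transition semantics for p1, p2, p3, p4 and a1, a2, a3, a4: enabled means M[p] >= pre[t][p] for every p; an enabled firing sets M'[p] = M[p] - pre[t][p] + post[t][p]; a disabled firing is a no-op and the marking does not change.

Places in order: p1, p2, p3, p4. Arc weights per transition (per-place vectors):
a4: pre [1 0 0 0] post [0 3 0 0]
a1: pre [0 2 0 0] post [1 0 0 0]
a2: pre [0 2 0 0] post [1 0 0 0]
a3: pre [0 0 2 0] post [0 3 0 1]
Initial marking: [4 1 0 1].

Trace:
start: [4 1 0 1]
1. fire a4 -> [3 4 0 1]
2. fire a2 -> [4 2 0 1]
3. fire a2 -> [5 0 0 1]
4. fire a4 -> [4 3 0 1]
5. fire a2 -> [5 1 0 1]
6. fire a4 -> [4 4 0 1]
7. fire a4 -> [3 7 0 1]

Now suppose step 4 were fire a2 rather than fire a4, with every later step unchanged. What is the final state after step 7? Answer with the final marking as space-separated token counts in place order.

3 6 0 1

(re-executing from step 4 with the substitution; state before step 4: [5 0 0 1])
4. fire a2 -> [5 0 0 1]
5. fire a2 -> [5 0 0 1]
6. fire a4 -> [4 3 0 1]
7. fire a4 -> [3 6 0 1]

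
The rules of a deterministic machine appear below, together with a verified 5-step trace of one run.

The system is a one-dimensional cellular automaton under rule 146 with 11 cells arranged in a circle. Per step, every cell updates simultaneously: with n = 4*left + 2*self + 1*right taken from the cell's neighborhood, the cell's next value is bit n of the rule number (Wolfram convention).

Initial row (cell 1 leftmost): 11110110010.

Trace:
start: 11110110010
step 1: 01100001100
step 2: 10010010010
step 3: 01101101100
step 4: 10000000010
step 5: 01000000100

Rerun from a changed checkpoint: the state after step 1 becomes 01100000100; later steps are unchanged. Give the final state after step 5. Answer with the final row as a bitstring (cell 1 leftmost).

01000010101

state after step 1 := 01100000100
step 2: 10010001010
step 3: 01101010000
step 4: 10000001000
step 5: 01000010101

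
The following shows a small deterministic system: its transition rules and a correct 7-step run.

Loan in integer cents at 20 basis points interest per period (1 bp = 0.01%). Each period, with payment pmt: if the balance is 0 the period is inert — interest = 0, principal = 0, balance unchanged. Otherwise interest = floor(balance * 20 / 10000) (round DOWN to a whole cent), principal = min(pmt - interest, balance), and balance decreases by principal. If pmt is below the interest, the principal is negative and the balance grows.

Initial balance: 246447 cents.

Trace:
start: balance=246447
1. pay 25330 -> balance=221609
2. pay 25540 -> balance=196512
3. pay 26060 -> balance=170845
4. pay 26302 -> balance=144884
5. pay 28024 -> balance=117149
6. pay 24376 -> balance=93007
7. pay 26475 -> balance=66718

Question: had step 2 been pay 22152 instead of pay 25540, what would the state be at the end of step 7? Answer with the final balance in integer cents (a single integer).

(re-executing from step 2 with the substitution; state before step 2: balance=221609)
2. pay 22152 -> balance=199900
3. pay 26060 -> balance=174239
4. pay 26302 -> balance=148285
5. pay 28024 -> balance=120557
6. pay 24376 -> balance=96422
7. pay 26475 -> balance=70139

70139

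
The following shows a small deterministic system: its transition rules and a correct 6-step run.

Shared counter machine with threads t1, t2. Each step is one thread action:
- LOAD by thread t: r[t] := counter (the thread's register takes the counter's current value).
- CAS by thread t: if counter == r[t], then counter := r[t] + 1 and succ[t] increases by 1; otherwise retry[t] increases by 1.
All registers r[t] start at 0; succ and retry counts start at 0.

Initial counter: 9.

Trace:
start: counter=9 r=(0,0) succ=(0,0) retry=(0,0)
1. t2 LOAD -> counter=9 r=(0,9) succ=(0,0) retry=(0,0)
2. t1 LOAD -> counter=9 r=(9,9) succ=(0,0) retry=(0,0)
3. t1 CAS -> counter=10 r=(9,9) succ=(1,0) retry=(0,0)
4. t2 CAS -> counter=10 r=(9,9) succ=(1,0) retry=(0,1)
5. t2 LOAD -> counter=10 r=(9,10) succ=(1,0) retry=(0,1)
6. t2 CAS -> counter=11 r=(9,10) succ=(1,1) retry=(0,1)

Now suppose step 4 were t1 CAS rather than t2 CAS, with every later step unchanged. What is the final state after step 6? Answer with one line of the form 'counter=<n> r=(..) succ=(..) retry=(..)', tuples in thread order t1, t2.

(re-executing from step 4 with the substitution; state before step 4: counter=10 r=(9,9) succ=(1,0) retry=(0,0))
4. t1 CAS -> counter=10 r=(9,9) succ=(1,0) retry=(1,0)
5. t2 LOAD -> counter=10 r=(9,10) succ=(1,0) retry=(1,0)
6. t2 CAS -> counter=11 r=(9,10) succ=(1,1) retry=(1,0)

counter=11 r=(9,10) succ=(1,1) retry=(1,0)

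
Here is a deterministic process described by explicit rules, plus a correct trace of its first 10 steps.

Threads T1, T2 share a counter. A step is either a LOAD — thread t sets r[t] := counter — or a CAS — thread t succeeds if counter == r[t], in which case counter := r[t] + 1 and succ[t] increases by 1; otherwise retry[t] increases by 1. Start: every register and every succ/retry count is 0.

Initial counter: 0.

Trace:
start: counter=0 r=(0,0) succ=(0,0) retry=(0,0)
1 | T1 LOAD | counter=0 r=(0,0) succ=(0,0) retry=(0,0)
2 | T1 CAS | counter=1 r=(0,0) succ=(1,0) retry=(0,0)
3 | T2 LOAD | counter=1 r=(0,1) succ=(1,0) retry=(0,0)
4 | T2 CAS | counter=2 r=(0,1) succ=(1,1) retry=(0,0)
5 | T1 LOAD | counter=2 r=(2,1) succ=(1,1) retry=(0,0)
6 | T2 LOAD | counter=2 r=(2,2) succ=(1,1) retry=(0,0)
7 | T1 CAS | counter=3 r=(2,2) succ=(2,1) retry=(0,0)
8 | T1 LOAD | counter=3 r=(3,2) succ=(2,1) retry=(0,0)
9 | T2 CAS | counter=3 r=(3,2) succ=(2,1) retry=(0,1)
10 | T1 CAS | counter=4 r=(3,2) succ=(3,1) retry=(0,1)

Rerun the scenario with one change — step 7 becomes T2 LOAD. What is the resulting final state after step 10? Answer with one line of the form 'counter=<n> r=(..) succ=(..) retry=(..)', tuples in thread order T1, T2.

(re-executing from step 7 with the substitution; state before step 7: counter=2 r=(2,2) succ=(1,1) retry=(0,0))
7 | T2 LOAD | counter=2 r=(2,2) succ=(1,1) retry=(0,0)
8 | T1 LOAD | counter=2 r=(2,2) succ=(1,1) retry=(0,0)
9 | T2 CAS | counter=3 r=(2,2) succ=(1,2) retry=(0,0)
10 | T1 CAS | counter=3 r=(2,2) succ=(1,2) retry=(1,0)

counter=3 r=(2,2) succ=(1,2) retry=(1,0)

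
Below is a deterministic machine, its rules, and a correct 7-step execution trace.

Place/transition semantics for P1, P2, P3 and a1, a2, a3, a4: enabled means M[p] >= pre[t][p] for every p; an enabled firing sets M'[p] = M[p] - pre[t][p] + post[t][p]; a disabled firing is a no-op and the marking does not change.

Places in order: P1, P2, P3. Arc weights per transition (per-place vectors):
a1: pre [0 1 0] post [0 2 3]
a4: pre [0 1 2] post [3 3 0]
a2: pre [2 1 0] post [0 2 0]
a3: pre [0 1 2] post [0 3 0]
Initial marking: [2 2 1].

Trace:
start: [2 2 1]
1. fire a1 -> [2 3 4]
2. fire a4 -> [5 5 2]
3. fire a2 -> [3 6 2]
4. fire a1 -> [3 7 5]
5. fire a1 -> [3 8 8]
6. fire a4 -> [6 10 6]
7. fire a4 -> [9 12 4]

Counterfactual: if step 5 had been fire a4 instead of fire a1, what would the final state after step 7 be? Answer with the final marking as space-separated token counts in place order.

9 11 1

(re-executing from step 5 with the substitution; state before step 5: [3 7 5])
5. fire a4 -> [6 9 3]
6. fire a4 -> [9 11 1]
7. fire a4 -> [9 11 1]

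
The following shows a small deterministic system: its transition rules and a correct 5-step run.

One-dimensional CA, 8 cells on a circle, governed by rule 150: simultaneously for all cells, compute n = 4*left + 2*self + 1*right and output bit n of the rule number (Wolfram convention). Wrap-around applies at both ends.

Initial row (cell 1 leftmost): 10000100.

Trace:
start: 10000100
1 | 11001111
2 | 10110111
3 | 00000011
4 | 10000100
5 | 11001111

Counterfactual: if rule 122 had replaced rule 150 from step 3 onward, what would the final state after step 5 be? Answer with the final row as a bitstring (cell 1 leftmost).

11001100

(re-executing steps 3..5 under rule 122; state before step 3: 10110111)
3 | 11111100
4 | 10000111
5 | 11001100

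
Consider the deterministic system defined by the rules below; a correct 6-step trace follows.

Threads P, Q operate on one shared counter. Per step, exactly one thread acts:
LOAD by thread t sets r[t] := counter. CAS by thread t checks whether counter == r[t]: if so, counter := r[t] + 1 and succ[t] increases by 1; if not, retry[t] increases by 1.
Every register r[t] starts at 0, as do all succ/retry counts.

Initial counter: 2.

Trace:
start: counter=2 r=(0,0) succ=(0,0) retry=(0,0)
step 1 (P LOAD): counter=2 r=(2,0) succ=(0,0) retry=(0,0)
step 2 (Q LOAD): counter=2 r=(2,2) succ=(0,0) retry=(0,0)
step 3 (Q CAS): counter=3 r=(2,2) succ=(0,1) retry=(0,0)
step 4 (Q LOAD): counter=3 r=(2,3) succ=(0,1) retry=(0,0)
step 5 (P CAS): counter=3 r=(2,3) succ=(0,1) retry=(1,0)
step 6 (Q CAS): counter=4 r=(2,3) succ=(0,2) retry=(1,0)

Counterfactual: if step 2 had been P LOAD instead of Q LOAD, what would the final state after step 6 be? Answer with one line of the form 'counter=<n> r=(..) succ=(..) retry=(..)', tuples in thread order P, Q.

(re-executing from step 2 with the substitution; state before step 2: counter=2 r=(2,0) succ=(0,0) retry=(0,0))
step 2 (P LOAD): counter=2 r=(2,0) succ=(0,0) retry=(0,0)
step 3 (Q CAS): counter=2 r=(2,0) succ=(0,0) retry=(0,1)
step 4 (Q LOAD): counter=2 r=(2,2) succ=(0,0) retry=(0,1)
step 5 (P CAS): counter=3 r=(2,2) succ=(1,0) retry=(0,1)
step 6 (Q CAS): counter=3 r=(2,2) succ=(1,0) retry=(0,2)

counter=3 r=(2,2) succ=(1,0) retry=(0,2)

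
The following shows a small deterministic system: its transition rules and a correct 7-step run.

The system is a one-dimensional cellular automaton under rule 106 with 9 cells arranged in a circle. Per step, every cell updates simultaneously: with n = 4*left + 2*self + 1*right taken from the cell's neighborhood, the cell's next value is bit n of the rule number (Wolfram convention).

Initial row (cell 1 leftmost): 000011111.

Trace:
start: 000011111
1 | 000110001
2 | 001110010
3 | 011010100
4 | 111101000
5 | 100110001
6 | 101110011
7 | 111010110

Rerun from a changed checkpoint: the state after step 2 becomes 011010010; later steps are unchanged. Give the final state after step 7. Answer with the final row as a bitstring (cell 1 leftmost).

state after step 2 := 011010010
3 | 111100100
4 | 100101001
5 | 101010011
6 | 110100110
7 | 111001111

111001111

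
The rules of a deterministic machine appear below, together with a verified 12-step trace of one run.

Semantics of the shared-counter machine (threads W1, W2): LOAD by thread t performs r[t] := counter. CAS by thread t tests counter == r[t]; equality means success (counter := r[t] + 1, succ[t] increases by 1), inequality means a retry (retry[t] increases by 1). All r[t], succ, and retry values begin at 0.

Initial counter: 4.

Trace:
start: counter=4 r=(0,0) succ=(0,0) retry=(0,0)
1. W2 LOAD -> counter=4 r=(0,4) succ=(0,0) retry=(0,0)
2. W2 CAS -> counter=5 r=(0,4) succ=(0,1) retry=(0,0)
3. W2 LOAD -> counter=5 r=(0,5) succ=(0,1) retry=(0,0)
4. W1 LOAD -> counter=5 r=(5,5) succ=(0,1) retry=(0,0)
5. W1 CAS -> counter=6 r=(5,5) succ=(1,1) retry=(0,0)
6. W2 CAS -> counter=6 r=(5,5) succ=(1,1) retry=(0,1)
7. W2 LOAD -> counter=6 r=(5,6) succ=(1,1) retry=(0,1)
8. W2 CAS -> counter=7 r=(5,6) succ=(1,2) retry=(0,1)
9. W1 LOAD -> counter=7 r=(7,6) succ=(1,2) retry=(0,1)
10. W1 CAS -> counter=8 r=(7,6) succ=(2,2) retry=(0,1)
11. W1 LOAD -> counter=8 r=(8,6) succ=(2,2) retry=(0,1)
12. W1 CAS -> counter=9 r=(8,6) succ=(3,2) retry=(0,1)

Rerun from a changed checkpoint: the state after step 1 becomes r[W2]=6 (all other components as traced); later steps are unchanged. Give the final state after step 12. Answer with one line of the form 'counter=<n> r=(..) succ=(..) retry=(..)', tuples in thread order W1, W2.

state after step 1 := counter=4 r=(0,6) succ=(0,0) retry=(0,0)
2. W2 CAS -> counter=4 r=(0,6) succ=(0,0) retry=(0,1)
3. W2 LOAD -> counter=4 r=(0,4) succ=(0,0) retry=(0,1)
4. W1 LOAD -> counter=4 r=(4,4) succ=(0,0) retry=(0,1)
5. W1 CAS -> counter=5 r=(4,4) succ=(1,0) retry=(0,1)
6. W2 CAS -> counter=5 r=(4,4) succ=(1,0) retry=(0,2)
7. W2 LOAD -> counter=5 r=(4,5) succ=(1,0) retry=(0,2)
8. W2 CAS -> counter=6 r=(4,5) succ=(1,1) retry=(0,2)
9. W1 LOAD -> counter=6 r=(6,5) succ=(1,1) retry=(0,2)
10. W1 CAS -> counter=7 r=(6,5) succ=(2,1) retry=(0,2)
11. W1 LOAD -> counter=7 r=(7,5) succ=(2,1) retry=(0,2)
12. W1 CAS -> counter=8 r=(7,5) succ=(3,1) retry=(0,2)

counter=8 r=(7,5) succ=(3,1) retry=(0,2)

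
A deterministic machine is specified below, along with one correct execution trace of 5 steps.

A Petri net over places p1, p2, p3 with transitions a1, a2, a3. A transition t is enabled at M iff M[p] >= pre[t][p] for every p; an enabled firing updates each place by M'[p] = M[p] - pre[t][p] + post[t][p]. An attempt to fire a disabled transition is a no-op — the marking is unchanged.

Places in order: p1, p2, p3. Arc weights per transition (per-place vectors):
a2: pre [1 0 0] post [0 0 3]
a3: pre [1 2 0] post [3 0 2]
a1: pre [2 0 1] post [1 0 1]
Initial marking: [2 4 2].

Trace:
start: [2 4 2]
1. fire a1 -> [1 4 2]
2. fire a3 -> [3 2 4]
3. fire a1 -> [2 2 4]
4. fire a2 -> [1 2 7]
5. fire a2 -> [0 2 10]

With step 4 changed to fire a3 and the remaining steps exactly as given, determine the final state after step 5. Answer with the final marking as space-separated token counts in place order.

3 0 9

(re-executing from step 4 with the substitution; state before step 4: [2 2 4])
4. fire a3 -> [4 0 6]
5. fire a2 -> [3 0 9]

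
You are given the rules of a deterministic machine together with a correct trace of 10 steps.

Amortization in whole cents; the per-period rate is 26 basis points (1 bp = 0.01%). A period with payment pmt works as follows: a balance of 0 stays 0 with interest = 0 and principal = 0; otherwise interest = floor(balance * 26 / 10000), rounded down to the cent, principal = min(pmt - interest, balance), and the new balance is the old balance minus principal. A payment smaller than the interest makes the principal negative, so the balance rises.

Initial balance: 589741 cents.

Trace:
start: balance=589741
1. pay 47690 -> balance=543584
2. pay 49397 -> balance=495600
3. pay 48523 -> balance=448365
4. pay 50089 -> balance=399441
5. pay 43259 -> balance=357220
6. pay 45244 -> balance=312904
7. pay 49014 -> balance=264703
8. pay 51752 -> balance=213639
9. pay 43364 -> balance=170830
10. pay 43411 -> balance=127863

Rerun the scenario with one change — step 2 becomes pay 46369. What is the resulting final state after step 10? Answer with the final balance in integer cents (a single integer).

(re-executing from step 2 with the substitution; state before step 2: balance=543584)
2. pay 46369 -> balance=498628
3. pay 48523 -> balance=451401
4. pay 50089 -> balance=402485
5. pay 43259 -> balance=360272
6. pay 45244 -> balance=315964
7. pay 49014 -> balance=267771
8. pay 51752 -> balance=216715
9. pay 43364 -> balance=173914
10. pay 43411 -> balance=130955

130955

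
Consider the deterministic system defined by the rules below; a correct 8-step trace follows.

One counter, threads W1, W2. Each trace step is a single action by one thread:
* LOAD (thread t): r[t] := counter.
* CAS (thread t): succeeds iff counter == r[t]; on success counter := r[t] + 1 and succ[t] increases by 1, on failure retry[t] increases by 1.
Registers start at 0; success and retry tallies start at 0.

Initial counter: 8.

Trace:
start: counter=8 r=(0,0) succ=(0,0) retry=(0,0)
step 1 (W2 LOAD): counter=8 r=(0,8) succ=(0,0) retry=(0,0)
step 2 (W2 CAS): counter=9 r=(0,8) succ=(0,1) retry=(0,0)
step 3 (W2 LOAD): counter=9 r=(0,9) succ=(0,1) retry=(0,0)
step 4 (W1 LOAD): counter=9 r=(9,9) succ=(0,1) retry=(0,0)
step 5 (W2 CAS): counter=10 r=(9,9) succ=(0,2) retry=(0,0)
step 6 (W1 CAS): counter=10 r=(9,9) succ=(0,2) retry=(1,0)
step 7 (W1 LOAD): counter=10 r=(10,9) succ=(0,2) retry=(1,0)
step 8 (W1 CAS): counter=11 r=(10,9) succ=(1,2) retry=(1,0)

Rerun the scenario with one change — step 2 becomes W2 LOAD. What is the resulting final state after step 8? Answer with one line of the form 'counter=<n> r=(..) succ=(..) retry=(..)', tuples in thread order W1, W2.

counter=10 r=(9,8) succ=(1,1) retry=(1,0)

(re-executing from step 2 with the substitution; state before step 2: counter=8 r=(0,8) succ=(0,0) retry=(0,0))
step 2 (W2 LOAD): counter=8 r=(0,8) succ=(0,0) retry=(0,0)
step 3 (W2 LOAD): counter=8 r=(0,8) succ=(0,0) retry=(0,0)
step 4 (W1 LOAD): counter=8 r=(8,8) succ=(0,0) retry=(0,0)
step 5 (W2 CAS): counter=9 r=(8,8) succ=(0,1) retry=(0,0)
step 6 (W1 CAS): counter=9 r=(8,8) succ=(0,1) retry=(1,0)
step 7 (W1 LOAD): counter=9 r=(9,8) succ=(0,1) retry=(1,0)
step 8 (W1 CAS): counter=10 r=(9,8) succ=(1,1) retry=(1,0)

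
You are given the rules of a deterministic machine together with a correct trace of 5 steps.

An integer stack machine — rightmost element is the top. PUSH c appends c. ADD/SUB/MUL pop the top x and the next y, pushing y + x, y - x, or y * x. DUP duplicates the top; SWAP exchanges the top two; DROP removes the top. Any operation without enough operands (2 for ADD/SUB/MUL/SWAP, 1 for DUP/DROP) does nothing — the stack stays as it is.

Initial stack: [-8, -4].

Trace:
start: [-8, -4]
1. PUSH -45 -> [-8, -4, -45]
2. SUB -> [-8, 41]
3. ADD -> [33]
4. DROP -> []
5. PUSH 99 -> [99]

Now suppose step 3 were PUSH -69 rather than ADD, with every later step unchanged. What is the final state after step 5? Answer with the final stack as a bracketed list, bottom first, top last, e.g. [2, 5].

(re-executing from step 3 with the substitution; state before step 3: [-8, 41])
3. PUSH -69 -> [-8, 41, -69]
4. DROP -> [-8, 41]
5. PUSH 99 -> [-8, 41, 99]

[-8, 41, 99]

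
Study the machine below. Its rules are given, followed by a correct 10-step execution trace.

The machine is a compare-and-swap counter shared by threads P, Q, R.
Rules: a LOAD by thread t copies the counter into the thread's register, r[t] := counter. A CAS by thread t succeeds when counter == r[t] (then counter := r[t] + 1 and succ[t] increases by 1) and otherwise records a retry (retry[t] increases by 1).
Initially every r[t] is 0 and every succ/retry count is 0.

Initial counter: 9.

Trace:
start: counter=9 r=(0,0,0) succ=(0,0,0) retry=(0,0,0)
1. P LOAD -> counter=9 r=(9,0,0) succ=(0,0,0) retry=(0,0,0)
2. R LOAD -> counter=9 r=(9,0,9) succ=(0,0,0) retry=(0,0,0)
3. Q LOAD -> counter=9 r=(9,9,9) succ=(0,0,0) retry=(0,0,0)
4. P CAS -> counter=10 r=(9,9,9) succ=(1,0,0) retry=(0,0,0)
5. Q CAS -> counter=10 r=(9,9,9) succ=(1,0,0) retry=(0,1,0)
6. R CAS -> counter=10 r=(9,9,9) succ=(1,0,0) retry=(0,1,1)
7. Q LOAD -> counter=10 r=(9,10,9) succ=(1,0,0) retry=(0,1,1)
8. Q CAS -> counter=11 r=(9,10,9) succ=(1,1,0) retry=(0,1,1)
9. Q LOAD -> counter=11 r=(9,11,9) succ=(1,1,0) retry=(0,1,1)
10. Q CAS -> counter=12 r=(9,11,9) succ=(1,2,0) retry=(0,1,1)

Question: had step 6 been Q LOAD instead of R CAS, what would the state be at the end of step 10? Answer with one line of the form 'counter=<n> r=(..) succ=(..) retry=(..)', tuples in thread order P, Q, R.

counter=12 r=(9,11,9) succ=(1,2,0) retry=(0,1,0)

(re-executing from step 6 with the substitution; state before step 6: counter=10 r=(9,9,9) succ=(1,0,0) retry=(0,1,0))
6. Q LOAD -> counter=10 r=(9,10,9) succ=(1,0,0) retry=(0,1,0)
7. Q LOAD -> counter=10 r=(9,10,9) succ=(1,0,0) retry=(0,1,0)
8. Q CAS -> counter=11 r=(9,10,9) succ=(1,1,0) retry=(0,1,0)
9. Q LOAD -> counter=11 r=(9,11,9) succ=(1,1,0) retry=(0,1,0)
10. Q CAS -> counter=12 r=(9,11,9) succ=(1,2,0) retry=(0,1,0)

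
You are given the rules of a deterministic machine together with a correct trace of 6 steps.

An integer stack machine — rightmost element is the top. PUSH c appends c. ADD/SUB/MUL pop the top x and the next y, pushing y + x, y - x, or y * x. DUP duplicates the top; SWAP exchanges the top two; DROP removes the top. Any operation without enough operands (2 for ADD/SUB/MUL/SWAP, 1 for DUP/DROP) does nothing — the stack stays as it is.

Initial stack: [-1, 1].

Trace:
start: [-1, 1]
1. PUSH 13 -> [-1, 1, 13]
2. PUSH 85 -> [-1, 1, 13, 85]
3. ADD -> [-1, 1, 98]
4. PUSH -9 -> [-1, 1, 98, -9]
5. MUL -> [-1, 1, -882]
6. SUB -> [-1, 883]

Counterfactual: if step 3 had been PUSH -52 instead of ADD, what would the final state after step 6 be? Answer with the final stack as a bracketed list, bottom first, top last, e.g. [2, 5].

(re-executing from step 3 with the substitution; state before step 3: [-1, 1, 13, 85])
3. PUSH -52 -> [-1, 1, 13, 85, -52]
4. PUSH -9 -> [-1, 1, 13, 85, -52, -9]
5. MUL -> [-1, 1, 13, 85, 468]
6. SUB -> [-1, 1, 13, -383]

[-1, 1, 13, -383]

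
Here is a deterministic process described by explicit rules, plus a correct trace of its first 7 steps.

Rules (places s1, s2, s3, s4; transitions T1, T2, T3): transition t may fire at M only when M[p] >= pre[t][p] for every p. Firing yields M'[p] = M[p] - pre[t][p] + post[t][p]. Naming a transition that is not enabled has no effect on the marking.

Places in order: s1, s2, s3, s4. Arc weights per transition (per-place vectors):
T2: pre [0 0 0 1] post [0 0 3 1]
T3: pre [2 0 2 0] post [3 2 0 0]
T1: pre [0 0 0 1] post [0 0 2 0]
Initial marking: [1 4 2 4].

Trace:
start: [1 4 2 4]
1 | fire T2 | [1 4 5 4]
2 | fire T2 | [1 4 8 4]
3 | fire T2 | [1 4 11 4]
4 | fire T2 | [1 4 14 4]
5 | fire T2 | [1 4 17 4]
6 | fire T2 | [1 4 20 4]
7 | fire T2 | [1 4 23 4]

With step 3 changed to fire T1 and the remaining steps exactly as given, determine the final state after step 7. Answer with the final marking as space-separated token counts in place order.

(re-executing from step 3 with the substitution; state before step 3: [1 4 8 4])
3 | fire T1 | [1 4 10 3]
4 | fire T2 | [1 4 13 3]
5 | fire T2 | [1 4 16 3]
6 | fire T2 | [1 4 19 3]
7 | fire T2 | [1 4 22 3]

1 4 22 3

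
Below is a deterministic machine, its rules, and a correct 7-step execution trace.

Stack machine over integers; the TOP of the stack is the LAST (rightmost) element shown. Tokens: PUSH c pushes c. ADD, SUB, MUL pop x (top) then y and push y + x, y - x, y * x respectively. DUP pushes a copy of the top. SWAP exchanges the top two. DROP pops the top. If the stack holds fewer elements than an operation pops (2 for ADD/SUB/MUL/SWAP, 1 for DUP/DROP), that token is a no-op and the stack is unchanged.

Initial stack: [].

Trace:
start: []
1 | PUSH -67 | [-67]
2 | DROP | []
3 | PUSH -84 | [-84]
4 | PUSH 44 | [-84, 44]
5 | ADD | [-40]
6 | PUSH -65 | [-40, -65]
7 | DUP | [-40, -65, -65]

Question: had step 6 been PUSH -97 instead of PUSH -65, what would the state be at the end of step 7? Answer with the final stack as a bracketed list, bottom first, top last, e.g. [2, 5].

[-40, -97, -97]

(re-executing from step 6 with the substitution; state before step 6: [-40])
6 | PUSH -97 | [-40, -97]
7 | DUP | [-40, -97, -97]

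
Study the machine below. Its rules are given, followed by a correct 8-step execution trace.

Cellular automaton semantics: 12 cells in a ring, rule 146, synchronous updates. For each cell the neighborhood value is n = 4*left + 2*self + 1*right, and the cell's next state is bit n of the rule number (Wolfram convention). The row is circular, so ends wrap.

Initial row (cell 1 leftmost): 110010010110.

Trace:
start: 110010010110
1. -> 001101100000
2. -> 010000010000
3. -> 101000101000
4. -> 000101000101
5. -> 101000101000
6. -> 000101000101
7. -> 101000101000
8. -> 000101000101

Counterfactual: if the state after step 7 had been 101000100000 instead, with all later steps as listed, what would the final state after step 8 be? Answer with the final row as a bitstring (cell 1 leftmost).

000101010001

state after step 7 := 101000100000
8. -> 000101010001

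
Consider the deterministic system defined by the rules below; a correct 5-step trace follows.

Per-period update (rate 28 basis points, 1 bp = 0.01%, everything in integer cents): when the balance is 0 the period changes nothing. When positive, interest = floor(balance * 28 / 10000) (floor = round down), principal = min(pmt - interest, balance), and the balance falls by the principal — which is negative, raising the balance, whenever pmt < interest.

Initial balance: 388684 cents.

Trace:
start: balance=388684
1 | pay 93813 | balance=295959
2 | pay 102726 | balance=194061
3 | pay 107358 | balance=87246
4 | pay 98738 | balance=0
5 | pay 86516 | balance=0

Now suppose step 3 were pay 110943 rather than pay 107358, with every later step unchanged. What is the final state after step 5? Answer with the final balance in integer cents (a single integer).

0

(re-executing from step 3 with the substitution; state before step 3: balance=194061)
3 | pay 110943 | balance=83661
4 | pay 98738 | balance=0
5 | pay 86516 | balance=0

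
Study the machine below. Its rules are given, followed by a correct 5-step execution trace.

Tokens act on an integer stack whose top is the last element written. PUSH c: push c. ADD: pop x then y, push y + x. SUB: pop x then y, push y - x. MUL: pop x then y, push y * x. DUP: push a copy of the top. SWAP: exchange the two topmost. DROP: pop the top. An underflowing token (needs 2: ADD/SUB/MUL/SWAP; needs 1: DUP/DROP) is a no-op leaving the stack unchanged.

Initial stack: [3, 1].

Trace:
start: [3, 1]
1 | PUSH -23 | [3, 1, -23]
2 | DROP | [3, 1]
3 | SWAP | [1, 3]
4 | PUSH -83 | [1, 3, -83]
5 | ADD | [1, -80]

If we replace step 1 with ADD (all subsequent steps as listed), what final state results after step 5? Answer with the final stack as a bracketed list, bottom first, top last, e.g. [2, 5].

(re-executing from step 1 with the substitution; state before step 1: [3, 1])
1 | ADD | [4]
2 | DROP | []
3 | SWAP | []
4 | PUSH -83 | [-83]
5 | ADD | [-83]

[-83]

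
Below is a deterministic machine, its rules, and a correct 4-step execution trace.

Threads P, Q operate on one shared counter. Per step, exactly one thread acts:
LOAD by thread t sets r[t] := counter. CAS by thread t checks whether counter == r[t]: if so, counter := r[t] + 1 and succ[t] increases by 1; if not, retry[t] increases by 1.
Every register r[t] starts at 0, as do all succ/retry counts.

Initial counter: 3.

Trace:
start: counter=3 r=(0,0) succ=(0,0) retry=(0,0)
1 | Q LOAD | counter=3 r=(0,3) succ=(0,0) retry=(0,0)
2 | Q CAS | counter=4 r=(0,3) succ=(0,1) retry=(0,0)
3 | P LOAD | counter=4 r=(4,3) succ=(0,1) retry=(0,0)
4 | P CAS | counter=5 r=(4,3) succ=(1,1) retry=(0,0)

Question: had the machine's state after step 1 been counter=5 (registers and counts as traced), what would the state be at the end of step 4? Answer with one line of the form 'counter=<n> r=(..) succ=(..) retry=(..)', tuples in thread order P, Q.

counter=6 r=(5,3) succ=(1,0) retry=(0,1)

state after step 1 := counter=5 r=(0,3) succ=(0,0) retry=(0,0)
2 | Q CAS | counter=5 r=(0,3) succ=(0,0) retry=(0,1)
3 | P LOAD | counter=5 r=(5,3) succ=(0,0) retry=(0,1)
4 | P CAS | counter=6 r=(5,3) succ=(1,0) retry=(0,1)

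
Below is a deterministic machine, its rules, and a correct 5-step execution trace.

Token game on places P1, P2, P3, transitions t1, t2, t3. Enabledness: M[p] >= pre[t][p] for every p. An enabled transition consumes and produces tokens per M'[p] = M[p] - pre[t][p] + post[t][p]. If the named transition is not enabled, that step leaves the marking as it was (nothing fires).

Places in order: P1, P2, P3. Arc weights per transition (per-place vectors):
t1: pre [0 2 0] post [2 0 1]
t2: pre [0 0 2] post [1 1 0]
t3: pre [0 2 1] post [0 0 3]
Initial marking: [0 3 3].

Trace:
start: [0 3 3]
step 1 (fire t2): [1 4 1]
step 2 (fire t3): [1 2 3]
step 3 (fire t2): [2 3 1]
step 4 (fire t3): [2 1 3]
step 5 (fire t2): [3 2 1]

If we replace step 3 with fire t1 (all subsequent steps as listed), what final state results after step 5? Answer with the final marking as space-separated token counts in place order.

(re-executing from step 3 with the substitution; state before step 3: [1 2 3])
step 3 (fire t1): [3 0 4]
step 4 (fire t3): [3 0 4]
step 5 (fire t2): [4 1 2]

4 1 2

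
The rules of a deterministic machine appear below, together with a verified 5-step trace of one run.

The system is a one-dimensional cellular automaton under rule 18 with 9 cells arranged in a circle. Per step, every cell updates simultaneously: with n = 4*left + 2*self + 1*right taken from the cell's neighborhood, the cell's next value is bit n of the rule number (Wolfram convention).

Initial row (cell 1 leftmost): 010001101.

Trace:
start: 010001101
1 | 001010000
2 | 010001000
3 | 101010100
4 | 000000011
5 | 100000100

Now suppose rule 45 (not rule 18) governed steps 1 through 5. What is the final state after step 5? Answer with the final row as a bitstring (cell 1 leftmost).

100110001

(re-executing steps 1..5 under rule 45; state before step 1: 010001101)
1 | 110101011
2 | 001111110
3 | 101000000
4 | 111011110
5 | 100110001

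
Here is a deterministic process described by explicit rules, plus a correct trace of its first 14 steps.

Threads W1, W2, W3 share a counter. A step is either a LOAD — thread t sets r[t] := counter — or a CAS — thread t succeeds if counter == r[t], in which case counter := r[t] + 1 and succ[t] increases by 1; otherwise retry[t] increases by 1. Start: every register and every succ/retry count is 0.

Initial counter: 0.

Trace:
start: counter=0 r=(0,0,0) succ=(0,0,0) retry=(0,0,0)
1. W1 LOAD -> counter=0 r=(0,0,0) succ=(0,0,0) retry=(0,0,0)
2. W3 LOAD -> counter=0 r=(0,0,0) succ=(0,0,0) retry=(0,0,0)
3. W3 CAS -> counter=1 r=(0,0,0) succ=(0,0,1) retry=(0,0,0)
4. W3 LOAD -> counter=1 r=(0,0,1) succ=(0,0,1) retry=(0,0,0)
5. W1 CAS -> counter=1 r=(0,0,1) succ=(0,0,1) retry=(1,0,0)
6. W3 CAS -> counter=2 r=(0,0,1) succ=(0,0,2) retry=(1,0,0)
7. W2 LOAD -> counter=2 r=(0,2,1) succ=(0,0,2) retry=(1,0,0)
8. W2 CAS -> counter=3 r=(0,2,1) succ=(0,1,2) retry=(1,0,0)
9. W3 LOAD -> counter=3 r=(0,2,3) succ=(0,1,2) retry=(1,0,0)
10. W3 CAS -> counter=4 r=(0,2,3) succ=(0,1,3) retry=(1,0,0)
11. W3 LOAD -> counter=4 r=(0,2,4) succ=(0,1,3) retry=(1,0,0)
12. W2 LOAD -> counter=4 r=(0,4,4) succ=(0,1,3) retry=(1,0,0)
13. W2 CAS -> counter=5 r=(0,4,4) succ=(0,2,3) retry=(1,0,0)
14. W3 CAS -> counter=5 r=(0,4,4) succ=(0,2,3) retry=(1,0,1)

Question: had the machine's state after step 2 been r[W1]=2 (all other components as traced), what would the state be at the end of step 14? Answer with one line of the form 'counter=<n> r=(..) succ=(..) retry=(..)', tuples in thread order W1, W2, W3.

counter=5 r=(2,4,4) succ=(0,2,3) retry=(1,0,1)

state after step 2 := counter=0 r=(2,0,0) succ=(0,0,0) retry=(0,0,0)
3. W3 CAS -> counter=1 r=(2,0,0) succ=(0,0,1) retry=(0,0,0)
4. W3 LOAD -> counter=1 r=(2,0,1) succ=(0,0,1) retry=(0,0,0)
5. W1 CAS -> counter=1 r=(2,0,1) succ=(0,0,1) retry=(1,0,0)
6. W3 CAS -> counter=2 r=(2,0,1) succ=(0,0,2) retry=(1,0,0)
7. W2 LOAD -> counter=2 r=(2,2,1) succ=(0,0,2) retry=(1,0,0)
8. W2 CAS -> counter=3 r=(2,2,1) succ=(0,1,2) retry=(1,0,0)
9. W3 LOAD -> counter=3 r=(2,2,3) succ=(0,1,2) retry=(1,0,0)
10. W3 CAS -> counter=4 r=(2,2,3) succ=(0,1,3) retry=(1,0,0)
11. W3 LOAD -> counter=4 r=(2,2,4) succ=(0,1,3) retry=(1,0,0)
12. W2 LOAD -> counter=4 r=(2,4,4) succ=(0,1,3) retry=(1,0,0)
13. W2 CAS -> counter=5 r=(2,4,4) succ=(0,2,3) retry=(1,0,0)
14. W3 CAS -> counter=5 r=(2,4,4) succ=(0,2,3) retry=(1,0,1)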